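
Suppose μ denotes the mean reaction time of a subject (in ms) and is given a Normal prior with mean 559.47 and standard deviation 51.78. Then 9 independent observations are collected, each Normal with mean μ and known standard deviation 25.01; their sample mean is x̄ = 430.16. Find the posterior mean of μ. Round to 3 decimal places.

Posterior mean ≈ 433.427

Prior precision 1/τ₀² = 1/51.78² = 0.00037297; data precision n/σ² = 9/25.01² = 0.0143885.
Posterior precision = 0.00037297 + 0.0143885 = 0.0147615.
Posterior mean = (0.00037297·559.47 + 0.0143885·430.16) / 0.0147615 = 433.427.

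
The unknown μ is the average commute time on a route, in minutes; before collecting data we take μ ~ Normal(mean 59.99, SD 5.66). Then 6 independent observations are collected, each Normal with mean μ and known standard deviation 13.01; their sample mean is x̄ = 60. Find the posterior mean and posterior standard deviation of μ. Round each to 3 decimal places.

Posterior mean ≈ 59.995; posterior SD ≈ 3.873

With known σ, the Normal prior is conjugate. Weight on the data is w = (n/σ²)/(n/σ² + 1/τ₀²) = 0.0354484/(0.0354484+0.0312153) = 0.53175.
Posterior mean = w·x̄ + (1−w)·μ₀ = 0.53175·60 + 0.46825·59.99 = 59.995. Posterior variance = 1/(0.0354484+0.0312153) = 15.0007, so SD = 3.873.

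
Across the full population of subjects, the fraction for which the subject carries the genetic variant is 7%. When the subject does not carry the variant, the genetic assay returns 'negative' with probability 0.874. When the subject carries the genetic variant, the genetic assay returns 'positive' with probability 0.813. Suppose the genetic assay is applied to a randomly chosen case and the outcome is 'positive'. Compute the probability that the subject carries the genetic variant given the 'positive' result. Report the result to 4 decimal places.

P(H | E) ≈ 0.3269

Write H for 'the subject carries the genetic variant'. Prior odds H:¬H = 0.07/0.93 = 0.075269. For the 'positive' outcome, the likelihood ratio is 0.813/0.126 = 6.4524.
Posterior odds = 0.075269 × 6.4524 = 0.48566, so P(H|E) = 0.48566/(1+0.48566) = 0.3269.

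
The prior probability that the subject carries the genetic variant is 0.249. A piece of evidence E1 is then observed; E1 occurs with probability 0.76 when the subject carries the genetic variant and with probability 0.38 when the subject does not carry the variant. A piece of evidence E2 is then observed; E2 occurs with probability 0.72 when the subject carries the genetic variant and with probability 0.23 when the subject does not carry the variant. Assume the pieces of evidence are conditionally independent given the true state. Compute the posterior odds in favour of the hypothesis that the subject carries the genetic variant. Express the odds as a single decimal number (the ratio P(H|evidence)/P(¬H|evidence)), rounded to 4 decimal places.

Posterior odds ≈ 2.0758

Prior odds = 0.249/(1−0.249) = 0.33156.
Likelihood ratio for E1 = 0.76/0.38 = 2.0000.
Likelihood ratio for E2 = 0.72/0.23 = 3.1304.
Posterior odds = prior odds × LR₁ × LR₂ = 2.0758.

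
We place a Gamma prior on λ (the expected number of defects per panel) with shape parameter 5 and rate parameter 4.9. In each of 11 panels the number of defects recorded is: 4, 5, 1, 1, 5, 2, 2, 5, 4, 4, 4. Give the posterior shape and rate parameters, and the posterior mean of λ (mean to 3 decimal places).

Total count ∑xᵢ = 37 over n = 11 panels.
Gamma is conjugate to the Poisson likelihood: posterior is Gamma(shape = 5+37 = 42, rate = 4.9+11 = 15.9).
E[λ | data] = 42/15.9 = 2.642.

Posterior: Gamma(shape=42, rate=15.9); mean ≈ 2.642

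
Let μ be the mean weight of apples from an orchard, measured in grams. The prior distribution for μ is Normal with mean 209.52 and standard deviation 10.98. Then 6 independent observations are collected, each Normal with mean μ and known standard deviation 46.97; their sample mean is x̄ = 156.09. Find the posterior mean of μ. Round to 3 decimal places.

Posterior mean ≈ 196.327

With known σ, the Normal prior is conjugate. Weight on the data is w = (n/σ²)/(n/σ² + 1/τ₀²) = 0.00271963/(0.00271963+0.00829460) = 0.24692.
Posterior mean = w·x̄ + (1−w)·μ₀ = 0.24692·156.09 + 0.75308·209.52 = 196.327.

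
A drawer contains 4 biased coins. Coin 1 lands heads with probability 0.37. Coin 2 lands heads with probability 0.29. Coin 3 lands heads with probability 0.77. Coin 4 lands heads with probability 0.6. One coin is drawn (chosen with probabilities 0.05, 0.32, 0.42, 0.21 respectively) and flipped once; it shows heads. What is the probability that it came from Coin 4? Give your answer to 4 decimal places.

Posterior probability ≈ 0.2247

P(heads|C1) = 0.37; P(heads|C2) = 0.29; P(heads|C3) = 0.77; P(heads|C4) = 0.6.
Prior × likelihood for each source: 0.05·0.37=0.01850, 0.32·0.29=0.09280, 0.42·0.77=0.3234, 0.21·0.6=0.1260. Summing gives P(heads) = 0.56070.
P(Coin 4 | heads) = 0.1260 / 0.56070 = 0.2247.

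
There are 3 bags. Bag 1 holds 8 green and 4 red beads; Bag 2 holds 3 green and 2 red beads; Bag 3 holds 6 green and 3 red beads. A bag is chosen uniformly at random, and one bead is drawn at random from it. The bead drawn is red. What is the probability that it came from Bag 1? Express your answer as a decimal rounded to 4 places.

Posterior probability ≈ 0.3125

Tabulate prior·likelihood by source: [1] prior 0.333333, lik 0.3333, product 0.1111; [2] prior 0.333333, lik 0.4, product 0.1333; [3] prior 0.333333, lik 0.3333, product 0.1111.
Normalizing constant = 0.35556; the posterior for Bag 1 is its product over the sum, 0.1111/0.35556 = 0.3125.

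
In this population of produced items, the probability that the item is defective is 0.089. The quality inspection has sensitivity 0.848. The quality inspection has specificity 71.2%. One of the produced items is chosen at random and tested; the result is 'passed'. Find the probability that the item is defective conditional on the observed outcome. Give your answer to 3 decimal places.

P(H | E) ≈ 0.020

Write H for 'the item is defective'. Prior odds H:¬H = 0.089/0.911 = 0.097695. For the 'passed' outcome, the likelihood ratio is 0.152/0.712 = 0.21348.
Posterior odds = 0.097695 × 0.21348 = 0.020856, so P(H|E) = 0.020856/(1+0.020856) = 0.020.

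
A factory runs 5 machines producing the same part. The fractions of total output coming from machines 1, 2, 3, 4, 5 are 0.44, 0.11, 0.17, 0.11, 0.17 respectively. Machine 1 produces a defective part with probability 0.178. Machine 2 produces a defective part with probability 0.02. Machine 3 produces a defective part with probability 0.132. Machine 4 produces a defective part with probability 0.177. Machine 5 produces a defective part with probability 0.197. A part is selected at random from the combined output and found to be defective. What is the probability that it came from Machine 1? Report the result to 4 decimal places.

Posterior probability ≈ 0.5023

Tabulate prior·likelihood by source: [1] prior 0.44, lik 0.178, product 0.07832; [2] prior 0.11, lik 0.02, product 0.002200; [3] prior 0.17, lik 0.132, product 0.02244; [4] prior 0.11, lik 0.177, product 0.01947; [5] prior 0.17, lik 0.197, product 0.03349.
Normalizing constant = 0.15592; the posterior for Machine 1 is its product over the sum, 0.07832/0.15592 = 0.5023.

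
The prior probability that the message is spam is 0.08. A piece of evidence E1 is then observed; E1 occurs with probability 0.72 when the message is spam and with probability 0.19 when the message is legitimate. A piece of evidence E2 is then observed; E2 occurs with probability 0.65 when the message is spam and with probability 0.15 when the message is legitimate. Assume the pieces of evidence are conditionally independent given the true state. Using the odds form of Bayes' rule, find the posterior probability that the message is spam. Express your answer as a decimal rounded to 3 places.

Posterior probability ≈ 0.588

Prior odds = 0.08/(1−0.08) = 0.086957.
Likelihood ratio for E1 = 0.72/0.19 = 3.7895.
Likelihood ratio for E2 = 0.65/0.15 = 4.3333.
Posterior odds = prior odds × LR₁ × LR₂ = 1.4279.
Posterior probability = odds/(1+odds) = 1.4279/2.4279 = 0.588.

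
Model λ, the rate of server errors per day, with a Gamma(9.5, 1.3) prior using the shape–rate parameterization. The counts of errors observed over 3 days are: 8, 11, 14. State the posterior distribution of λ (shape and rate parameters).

The Poisson likelihood adds the total count to the shape and the number of exposure periods to the rate. Here ∑xᵢ = 33 and n = 3, so shape 9.5→42.5 and rate 1.3→4.3.

Posterior: Gamma(shape=42.5, rate=4.3)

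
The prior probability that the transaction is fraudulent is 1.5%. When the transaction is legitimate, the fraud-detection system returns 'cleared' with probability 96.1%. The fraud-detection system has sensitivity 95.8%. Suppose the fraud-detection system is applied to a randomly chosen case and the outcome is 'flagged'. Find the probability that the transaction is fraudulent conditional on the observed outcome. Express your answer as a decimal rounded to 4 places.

P(H | E) ≈ 0.2722

Let H be the event that the transaction is fraudulent. P(H) = 0.015, so P(¬H) = 0.985. With E the 'flagged' result, P(E|H) = 0.958 and P(E|¬H) = 0.039.
P(E) = 0.958·0.015 + 0.039·0.985 = 0.014370 + 0.038415 = 0.052785.
By Bayes' theorem, P(H|E) = 0.014370 / 0.052785 = 0.2722.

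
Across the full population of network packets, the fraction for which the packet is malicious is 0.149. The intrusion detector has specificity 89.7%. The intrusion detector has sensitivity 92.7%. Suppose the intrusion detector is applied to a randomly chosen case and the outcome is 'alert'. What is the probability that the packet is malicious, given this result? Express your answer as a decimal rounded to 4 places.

Let H be the event that the packet is malicious. P(H) = 0.149, so P(¬H) = 0.851. With E the 'alert' result, P(E|H) = 0.927 and P(E|¬H) = 0.103.
P(E) = 0.927·0.149 + 0.103·0.851 = 0.13812 + 0.087653 = 0.22578.
By Bayes' theorem, P(H|E) = 0.13812 / 0.22578 = 0.6118.

P(H | E) ≈ 0.6118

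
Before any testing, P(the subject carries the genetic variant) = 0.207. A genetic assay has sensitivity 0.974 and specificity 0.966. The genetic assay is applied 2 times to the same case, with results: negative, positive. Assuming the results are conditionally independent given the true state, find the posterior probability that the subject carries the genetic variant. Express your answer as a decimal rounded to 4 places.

With H the event that the subject carries the genetic variant, the joint likelihood of the observed sequence is P(data|H) = 0.026·0.974 = 0.025324 and P(data|¬H) = 0.966·0.034 = 0.032844.
Bayes: P(H|data) = 0.207·0.025324 / (0.207·0.025324 + 0.793·0.032844) = 0.0052421/0.031287 = 0.1675.

Posterior P(H) ≈ 0.1675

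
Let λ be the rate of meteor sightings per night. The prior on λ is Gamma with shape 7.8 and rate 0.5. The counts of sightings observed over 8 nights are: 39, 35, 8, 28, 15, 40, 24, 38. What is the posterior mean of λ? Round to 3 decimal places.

Posterior mean ≈ 27.624

Total count ∑xᵢ = 227 over n = 8 nights.
Gamma is conjugate to the Poisson likelihood: posterior is Gamma(shape = 7.8+227 = 234.8, rate = 0.5+8 = 8.5).
Posterior mean = shape/rate = 234.8/8.5 = 27.624.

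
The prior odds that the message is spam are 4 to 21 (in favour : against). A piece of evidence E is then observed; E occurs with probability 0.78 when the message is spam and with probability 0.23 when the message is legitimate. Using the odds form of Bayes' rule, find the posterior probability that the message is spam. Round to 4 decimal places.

Posterior probability ≈ 0.3925

Prior odds = 4/21 = 0.19048.
Likelihood ratio for E = 0.78/0.23 = 3.3913.
Posterior odds = prior odds × LR = 0.64596.
Posterior probability = odds/(1+odds) = 0.64596/1.6460 = 0.3925.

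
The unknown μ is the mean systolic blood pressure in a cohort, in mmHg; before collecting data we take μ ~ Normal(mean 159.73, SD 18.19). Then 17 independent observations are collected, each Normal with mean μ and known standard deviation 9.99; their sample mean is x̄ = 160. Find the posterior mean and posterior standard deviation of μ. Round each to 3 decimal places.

Posterior mean ≈ 159.995; posterior SD ≈ 2.402

Prior precision 1/τ₀² = 1/18.19² = 0.00302228; data precision n/σ² = 17/9.99² = 0.170341.
Posterior precision = 0.00302228 + 0.170341 = 0.173363, giving posterior SD = 1/√0.173363 = 2.402.
Posterior mean = (0.00302228·159.73 + 0.170341·160) / 0.173363 = 159.995.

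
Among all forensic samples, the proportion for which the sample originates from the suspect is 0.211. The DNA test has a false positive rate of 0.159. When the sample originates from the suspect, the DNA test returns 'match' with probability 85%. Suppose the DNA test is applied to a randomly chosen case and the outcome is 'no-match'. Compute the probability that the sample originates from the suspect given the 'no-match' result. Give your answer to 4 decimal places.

Let H be the event that the sample originates from the suspect. P(H) = 0.211, so P(¬H) = 0.789. With E the 'no-match' result, P(E|H) = 0.15 and P(E|¬H) = 0.841.
P(E) = 0.15·0.211 + 0.841·0.789 = 0.031650 + 0.66355 = 0.69520.
By Bayes' theorem, P(H|E) = 0.031650 / 0.69520 = 0.0455.

P(H | E) ≈ 0.0455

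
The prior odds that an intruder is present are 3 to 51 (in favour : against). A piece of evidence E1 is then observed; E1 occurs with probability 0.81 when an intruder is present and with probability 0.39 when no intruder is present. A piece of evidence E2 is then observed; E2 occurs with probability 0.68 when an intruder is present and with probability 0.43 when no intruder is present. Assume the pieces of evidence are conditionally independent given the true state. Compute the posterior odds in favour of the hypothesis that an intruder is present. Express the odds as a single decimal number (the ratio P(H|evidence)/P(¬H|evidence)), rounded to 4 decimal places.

Prior odds = 3/51 = 0.058824.
Likelihood ratio for E1 = 0.81/0.39 = 2.0769.
Likelihood ratio for E2 = 0.68/0.43 = 1.5814.
Posterior odds = prior odds × LR₁ × LR₂ = 0.19320.

Posterior odds ≈ 0.1932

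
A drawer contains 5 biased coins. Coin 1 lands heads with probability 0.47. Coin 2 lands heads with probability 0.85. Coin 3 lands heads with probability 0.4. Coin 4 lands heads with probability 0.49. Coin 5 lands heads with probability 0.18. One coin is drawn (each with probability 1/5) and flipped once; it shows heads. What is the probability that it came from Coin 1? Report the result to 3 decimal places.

Posterior probability ≈ 0.197

P(heads|C1) = 0.47; P(heads|C2) = 0.85; P(heads|C3) = 0.4; P(heads|C4) = 0.49; P(heads|C5) = 0.18.
Prior × likelihood for each source: 0.2·0.47=0.09400, 0.2·0.85=0.1700, 0.2·0.4=0.08000, 0.2·0.49=0.09800, 0.2·0.18=0.03600. Summing gives P(heads) = 0.47800.
P(Coin 1 | heads) = 0.09400 / 0.47800 = 0.197.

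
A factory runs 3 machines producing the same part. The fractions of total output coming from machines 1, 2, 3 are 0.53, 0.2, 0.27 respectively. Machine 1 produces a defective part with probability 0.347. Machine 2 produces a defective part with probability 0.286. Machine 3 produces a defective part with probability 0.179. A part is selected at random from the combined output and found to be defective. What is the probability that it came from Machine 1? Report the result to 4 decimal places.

P(defective|M1) = 0.347; P(defective|M2) = 0.286; P(defective|M3) = 0.179.
Prior × likelihood for each source: 0.53·0.347=0.1839, 0.2·0.286=0.05720, 0.27·0.179=0.04833. Summing gives P(defective) = 0.28944.
P(Machine 1 | defective) = 0.1839 / 0.28944 = 0.6354.

Posterior probability ≈ 0.6354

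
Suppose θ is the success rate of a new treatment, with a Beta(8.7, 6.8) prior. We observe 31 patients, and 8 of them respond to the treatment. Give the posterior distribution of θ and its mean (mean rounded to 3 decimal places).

Observing 8 successes and 23 failures updates Beta(8.7, 6.8) by adding the success and failure counts to the two shape parameters: α = 8.7+8 = 16.7, β = 6.8+23 = 29.8.
Posterior mean = α/(α+β) = 16.7/46.5 = 0.359.

Posterior: Beta(16.7, 29.8); mean ≈ 0.359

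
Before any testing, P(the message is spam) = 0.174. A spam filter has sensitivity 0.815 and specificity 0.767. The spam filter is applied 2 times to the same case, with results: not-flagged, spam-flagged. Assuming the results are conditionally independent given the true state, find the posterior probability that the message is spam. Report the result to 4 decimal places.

With H the event that the message is spam, the joint likelihood of the observed sequence is P(data|H) = 0.185·0.815 = 0.15077 and P(data|¬H) = 0.767·0.233 = 0.17871.
Bayes: P(H|data) = 0.174·0.15077 / (0.174·0.15077 + 0.826·0.17871) = 0.026235/0.17385 = 0.1509.

Posterior P(H) ≈ 0.1509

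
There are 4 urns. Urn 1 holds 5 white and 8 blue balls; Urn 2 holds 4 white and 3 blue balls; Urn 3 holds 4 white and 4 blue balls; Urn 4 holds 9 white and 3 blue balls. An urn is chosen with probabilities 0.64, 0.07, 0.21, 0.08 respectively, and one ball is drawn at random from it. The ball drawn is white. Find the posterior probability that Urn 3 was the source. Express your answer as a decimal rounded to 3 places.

Posterior probability ≈ 0.233

P(white|Urn 1) = 0.3846; P(white|Urn 2) = 0.5714; P(white|Urn 3) = 0.5; P(white|Urn 4) = 0.75.
Prior × likelihood for each source: 0.64·0.3846=0.2462, 0.07·0.5714=0.04000, 0.21·0.5=0.1050, 0.08·0.75=0.06000. Summing gives P(white) = 0.45115.
P(Urn 3 | white) = 0.1050 / 0.45115 = 0.233.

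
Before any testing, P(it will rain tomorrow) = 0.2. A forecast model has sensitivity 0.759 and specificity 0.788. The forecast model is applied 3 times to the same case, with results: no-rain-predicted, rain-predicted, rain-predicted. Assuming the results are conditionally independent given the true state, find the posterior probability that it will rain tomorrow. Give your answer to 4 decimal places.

Let H be the event that it will rain tomorrow; start with P(H) = 0.2. P('rain-predicted'|H) = 0.759, P('rain-predicted'|¬H) = 0.212.
Update on result 1 ('no-rain-predicted'): P(H) ← 0.241·0.2000 / (0.241·0.2000 + 0.788·0.8000) = 0.048200/0.67860 = 0.0710.
Update on result 2 ('rain-predicted'): P(H) ← 0.759·0.0710 / (0.759·0.0710 + 0.212·0.9290) = 0.053911/0.25085 = 0.2149.
Update on result 3 ('rain-predicted'): P(H) ← 0.759·0.2149 / (0.759·0.2149 + 0.212·0.7851) = 0.16312/0.32956 = 0.4950.

Posterior P(H) ≈ 0.4950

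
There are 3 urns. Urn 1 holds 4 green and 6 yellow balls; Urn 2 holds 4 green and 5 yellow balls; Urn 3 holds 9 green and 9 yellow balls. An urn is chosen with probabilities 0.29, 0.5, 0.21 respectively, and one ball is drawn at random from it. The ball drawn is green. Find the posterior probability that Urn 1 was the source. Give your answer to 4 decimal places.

Tabulate prior·likelihood by source: [1] prior 0.29, lik 0.4, product 0.1160; [2] prior 0.5, lik 0.4444, product 0.2222; [3] prior 0.21, lik 0.5, product 0.1050.
Normalizing constant = 0.44322; the posterior for Urn 1 is its product over the sum, 0.1160/0.44322 = 0.2617.

Posterior probability ≈ 0.2617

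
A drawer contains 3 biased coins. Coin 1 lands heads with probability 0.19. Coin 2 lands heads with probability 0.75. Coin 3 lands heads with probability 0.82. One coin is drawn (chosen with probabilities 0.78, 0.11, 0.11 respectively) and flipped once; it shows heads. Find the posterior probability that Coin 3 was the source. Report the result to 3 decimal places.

Tabulate prior·likelihood by source: [1] prior 0.78, lik 0.19, product 0.1482; [2] prior 0.11, lik 0.75, product 0.08250; [3] prior 0.11, lik 0.82, product 0.09020.
Normalizing constant = 0.32090; the posterior for Coin 3 is its product over the sum, 0.09020/0.32090 = 0.281.

Posterior probability ≈ 0.281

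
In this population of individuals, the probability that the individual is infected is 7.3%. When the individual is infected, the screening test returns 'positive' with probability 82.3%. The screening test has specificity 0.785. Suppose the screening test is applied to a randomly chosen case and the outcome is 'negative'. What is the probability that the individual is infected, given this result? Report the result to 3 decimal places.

Let H be the event that the individual is infected. P(H) = 0.073, so P(¬H) = 0.927. With E the 'negative' result, P(E|H) = 0.177 and P(E|¬H) = 0.785.
P(E) = 0.177·0.073 + 0.785·0.927 = 0.012921 + 0.72770 = 0.74062.
By Bayes' theorem, P(H|E) = 0.012921 / 0.74062 = 0.017.

P(H | E) ≈ 0.017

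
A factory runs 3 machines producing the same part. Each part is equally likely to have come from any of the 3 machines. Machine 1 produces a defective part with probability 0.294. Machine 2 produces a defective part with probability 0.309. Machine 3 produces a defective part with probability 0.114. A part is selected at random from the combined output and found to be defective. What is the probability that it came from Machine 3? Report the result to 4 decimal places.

Posterior probability ≈ 0.1590

Tabulate prior·likelihood by source: [1] prior 0.333333, lik 0.294, product 0.09800; [2] prior 0.333333, lik 0.309, product 0.1030; [3] prior 0.333333, lik 0.114, product 0.03800.
Normalizing constant = 0.23900; the posterior for Machine 3 is its product over the sum, 0.03800/0.23900 = 0.1590.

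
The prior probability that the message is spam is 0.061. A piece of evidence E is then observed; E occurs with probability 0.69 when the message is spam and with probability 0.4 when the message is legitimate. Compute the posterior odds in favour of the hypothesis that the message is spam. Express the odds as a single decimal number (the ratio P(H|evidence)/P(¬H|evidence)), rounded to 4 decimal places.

Prior odds = 0.061/(1−0.061) = 0.064963. In log-odds, ln(0.064963) = -2.7339.
Add log likelihood ratio: ln(1.7250) = 0.54523.
Posterior log-odds = -2.1887, so posterior odds = exp(-2.1887) = 0.11206.

Posterior odds ≈ 0.1121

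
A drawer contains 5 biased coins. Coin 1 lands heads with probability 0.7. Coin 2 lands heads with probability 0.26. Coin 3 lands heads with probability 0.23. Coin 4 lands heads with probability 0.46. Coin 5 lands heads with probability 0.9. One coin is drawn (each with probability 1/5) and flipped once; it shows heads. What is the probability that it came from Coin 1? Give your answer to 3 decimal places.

P(heads|C1) = 0.7; P(heads|C2) = 0.26; P(heads|C3) = 0.23; P(heads|C4) = 0.46; P(heads|C5) = 0.9.
Prior × likelihood for each source: 0.2·0.7=0.1400, 0.2·0.26=0.05200, 0.2·0.23=0.04600, 0.2·0.46=0.09200, 0.2·0.9=0.1800. Summing gives P(heads) = 0.51000.
P(Coin 1 | heads) = 0.1400 / 0.51000 = 0.275.

Posterior probability ≈ 0.275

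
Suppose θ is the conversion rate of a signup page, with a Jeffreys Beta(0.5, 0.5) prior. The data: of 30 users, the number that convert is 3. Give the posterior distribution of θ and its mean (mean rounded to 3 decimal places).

Posterior: Beta(3.5, 27.5); mean ≈ 0.113

Observing 3 successes and 27 failures updates Beta(0.5, 0.5) by adding the success and failure counts to the two shape parameters: α = 0.5+3 = 3.5, β = 0.5+27 = 27.5.
Posterior mean = α/(α+β) = 3.5/31 = 0.113.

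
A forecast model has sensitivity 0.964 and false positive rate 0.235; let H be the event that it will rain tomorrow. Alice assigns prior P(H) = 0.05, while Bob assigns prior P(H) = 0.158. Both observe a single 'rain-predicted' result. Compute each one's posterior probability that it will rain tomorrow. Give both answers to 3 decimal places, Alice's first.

P('+'|H) = 0.964, P('+'|¬H) = 0.235.
Alice: numerator 0.964·0.05 = 0.048200; evidence = 0.048200+0.235·0.95 = 0.27145; posterior = 0.178.
Bob: numerator 0.964·0.158 = 0.15231; evidence = 0.15231+0.235·0.842 = 0.35018; posterior = 0.435.

Alice: 0.178; Bob: 0.435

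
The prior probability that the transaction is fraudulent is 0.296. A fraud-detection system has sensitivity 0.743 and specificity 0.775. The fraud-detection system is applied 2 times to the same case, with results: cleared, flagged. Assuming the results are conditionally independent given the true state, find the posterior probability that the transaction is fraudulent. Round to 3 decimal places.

Posterior P(H) ≈ 0.315

Let H be the event that the transaction is fraudulent; start with P(H) = 0.296. P('flagged'|H) = 0.743, P('flagged'|¬H) = 0.225.
Update on result 1 ('cleared'): P(H) ← 0.257·0.2960 / (0.257·0.2960 + 0.775·0.7040) = 0.076072/0.62167 = 0.1224.
Update on result 2 ('flagged'): P(H) ← 0.743·0.1224 / (0.743·0.1224 + 0.225·0.8776) = 0.090919/0.28839 = 0.3153.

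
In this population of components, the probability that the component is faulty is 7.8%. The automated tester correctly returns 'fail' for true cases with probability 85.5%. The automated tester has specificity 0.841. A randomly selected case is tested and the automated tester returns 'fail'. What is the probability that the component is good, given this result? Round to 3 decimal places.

P(¬H | E) ≈ 0.687

Let H be the event that the component is faulty. P(H) = 0.078, so P(¬H) = 0.922. With E the 'fail' result, P(E|H) = 0.855 and P(E|¬H) = 0.159.
P(E) = 0.855·0.078 + 0.159·0.922 = 0.066690 + 0.14660 = 0.21329.
By Bayes' theorem, P(H|E) = 0.066690 / 0.21329 = 0.313. Hence P(¬H|E) = 1 − 0.313 = 0.687.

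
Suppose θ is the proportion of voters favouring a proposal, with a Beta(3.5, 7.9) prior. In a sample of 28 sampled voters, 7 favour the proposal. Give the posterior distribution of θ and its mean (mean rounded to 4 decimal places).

Posterior: Beta(10.5, 28.9); mean ≈ 0.2665

The binomial likelihood is conjugate to the Beta prior: with 7 successes and 21 failures, the posterior is Beta(3.5+7, 7.9+21) = Beta(10.5, 28.9).
E[θ | data] = 10.5/(10.5+28.9) = 0.2665.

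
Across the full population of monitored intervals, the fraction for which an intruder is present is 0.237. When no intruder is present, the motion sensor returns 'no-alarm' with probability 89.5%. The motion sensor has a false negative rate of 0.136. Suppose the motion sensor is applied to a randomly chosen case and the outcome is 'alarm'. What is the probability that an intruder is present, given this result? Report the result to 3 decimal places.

Write H for 'an intruder is present'. Prior odds H:¬H = 0.237/0.763 = 0.31062. For the 'alarm' outcome, the likelihood ratio is 0.864/0.105 = 8.2286.
Posterior odds = 0.31062 × 8.2286 = 2.5559, so P(H|E) = 2.5559/(1+2.5559) = 0.719.

P(H | E) ≈ 0.719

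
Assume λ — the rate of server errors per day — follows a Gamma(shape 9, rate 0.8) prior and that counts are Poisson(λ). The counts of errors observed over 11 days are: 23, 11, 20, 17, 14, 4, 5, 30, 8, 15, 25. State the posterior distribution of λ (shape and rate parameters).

Total count ∑xᵢ = 172 over n = 11 days.
Gamma is conjugate to the Poisson likelihood: posterior is Gamma(shape = 9+172 = 181, rate = 0.8+11 = 11.8).

Posterior: Gamma(shape=181, rate=11.8)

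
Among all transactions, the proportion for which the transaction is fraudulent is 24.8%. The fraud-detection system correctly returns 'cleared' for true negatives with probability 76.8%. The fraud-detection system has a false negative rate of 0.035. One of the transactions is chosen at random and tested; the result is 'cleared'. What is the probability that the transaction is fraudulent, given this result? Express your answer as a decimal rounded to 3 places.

P(H | E) ≈ 0.015

Let H be the event that the transaction is fraudulent. P(H) = 0.248, so P(¬H) = 0.752. With E the 'cleared' result, P(E|H) = 0.035 and P(E|¬H) = 0.768.
P(E) = 0.035·0.248 + 0.768·0.752 = 0.0086800 + 0.57754 = 0.58622.
By Bayes' theorem, P(H|E) = 0.0086800 / 0.58622 = 0.015.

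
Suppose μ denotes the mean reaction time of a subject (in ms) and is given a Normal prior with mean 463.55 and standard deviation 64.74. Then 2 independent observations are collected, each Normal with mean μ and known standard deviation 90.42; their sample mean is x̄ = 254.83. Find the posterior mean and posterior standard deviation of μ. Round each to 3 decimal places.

Posterior mean ≈ 357.887; posterior SD ≈ 45.491

With known σ, the Normal prior is conjugate. Weight on the data is w = (n/σ²)/(n/σ² + 1/τ₀²) = 0.00024463/(0.00024463+0.00023859) = 0.50624.
Posterior mean = w·x̄ + (1−w)·μ₀ = 0.50624·254.83 + 0.49376·463.55 = 357.887. Posterior variance = 1/(0.00024463+0.00023859) = 2069.47, so SD = 45.491.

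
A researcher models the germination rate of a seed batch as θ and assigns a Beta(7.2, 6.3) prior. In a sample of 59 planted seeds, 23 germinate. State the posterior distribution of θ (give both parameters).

Posterior: Beta(30.2, 42.3)

Observing 23 successes and 36 failures updates Beta(7.2, 6.3) by adding the success and failure counts to the two shape parameters: α = 7.2+23 = 30.2, β = 6.3+36 = 42.3.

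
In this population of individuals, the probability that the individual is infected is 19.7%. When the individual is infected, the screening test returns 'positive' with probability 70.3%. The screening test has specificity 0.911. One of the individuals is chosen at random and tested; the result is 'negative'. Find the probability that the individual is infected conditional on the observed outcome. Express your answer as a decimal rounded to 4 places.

P(H | E) ≈ 0.0741

Write H for 'the individual is infected'. Prior odds H:¬H = 0.197/0.803 = 0.24533. For the 'negative' outcome, the likelihood ratio is 0.297/0.911 = 0.32602.
Posterior odds = 0.24533 × 0.32602 = 0.079981, so P(H|E) = 0.079981/(1+0.079981) = 0.0741.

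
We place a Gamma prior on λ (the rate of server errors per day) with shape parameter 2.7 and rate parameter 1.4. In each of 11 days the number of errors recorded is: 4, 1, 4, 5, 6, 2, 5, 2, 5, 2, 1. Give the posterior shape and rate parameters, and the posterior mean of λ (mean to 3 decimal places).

The Poisson likelihood adds the total count to the shape and the number of exposure periods to the rate. Here ∑xᵢ = 37 and n = 11, so shape 2.7→39.7 and rate 1.4→12.4.
E[λ | data] = 39.7/12.4 = 3.202.

Posterior: Gamma(shape=39.7, rate=12.4); mean ≈ 3.202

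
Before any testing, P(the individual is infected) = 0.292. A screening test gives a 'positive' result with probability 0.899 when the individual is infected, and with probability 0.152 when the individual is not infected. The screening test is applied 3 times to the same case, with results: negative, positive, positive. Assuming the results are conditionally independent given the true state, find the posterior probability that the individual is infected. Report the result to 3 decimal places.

Let H be the event that the individual is infected; start with P(H) = 0.292. P('positive'|H) = 0.899, P('positive'|¬H) = 0.152.
Update on result 1 ('negative'): P(H) ← 0.101·0.2920 / (0.101·0.2920 + 0.848·0.7080) = 0.029492/0.62988 = 0.0468.
Update on result 2 ('positive'): P(H) ← 0.899·0.0468 / (0.899·0.0468 + 0.152·0.9532) = 0.042093/0.18698 = 0.2251.
Update on result 3 ('positive'): P(H) ← 0.899·0.2251 / (0.899·0.2251 + 0.152·0.7749) = 0.20239/0.32017 = 0.6321.

Posterior P(H) ≈ 0.632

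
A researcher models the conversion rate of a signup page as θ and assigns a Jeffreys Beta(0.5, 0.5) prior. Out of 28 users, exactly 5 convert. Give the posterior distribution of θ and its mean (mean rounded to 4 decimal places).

The binomial likelihood is conjugate to the Beta prior: with 5 successes and 23 failures, the posterior is Beta(0.5+5, 0.5+23) = Beta(5.5, 23.5).
E[θ | data] = 5.5/(5.5+23.5) = 0.1897.

Posterior: Beta(5.5, 23.5); mean ≈ 0.1897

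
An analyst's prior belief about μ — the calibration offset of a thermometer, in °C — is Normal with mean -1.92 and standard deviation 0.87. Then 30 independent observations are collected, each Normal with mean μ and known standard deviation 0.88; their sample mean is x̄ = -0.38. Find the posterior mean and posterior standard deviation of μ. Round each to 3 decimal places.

Prior precision 1/τ₀² = 1/0.87² = 1.32118; data precision n/σ² = 30/0.88² = 38.7397.
Posterior precision = 1.32118 + 38.7397 = 40.0608, giving posterior SD = 1/√40.0608 = 0.158.
Posterior mean = (1.32118·-1.92 + 38.7397·-0.38) / 40.0608 = -0.431.

Posterior mean ≈ -0.431; posterior SD ≈ 0.158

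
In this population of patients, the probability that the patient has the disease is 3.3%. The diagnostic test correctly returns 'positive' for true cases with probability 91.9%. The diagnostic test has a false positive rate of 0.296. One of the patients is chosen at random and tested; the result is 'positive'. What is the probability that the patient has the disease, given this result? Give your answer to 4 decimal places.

Let H be the event that the patient has the disease. P(H) = 0.033, so P(¬H) = 0.967. With E the 'positive' result, P(E|H) = 0.919 and P(E|¬H) = 0.296.
P(E) = 0.919·0.033 + 0.296·0.967 = 0.030327 + 0.28623 = 0.31656.
By Bayes' theorem, P(H|E) = 0.030327 / 0.31656 = 0.0958.

P(H | E) ≈ 0.0958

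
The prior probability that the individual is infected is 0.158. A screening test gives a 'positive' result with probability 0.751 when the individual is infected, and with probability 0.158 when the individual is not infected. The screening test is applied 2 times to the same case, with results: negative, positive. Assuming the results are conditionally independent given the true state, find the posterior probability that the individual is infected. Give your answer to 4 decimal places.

Posterior P(H) ≈ 0.2087

Let H be the event that the individual is infected; start with P(H) = 0.158. P('positive'|H) = 0.751, P('positive'|¬H) = 0.158.
Update on result 1 ('negative'): P(H) ← 0.249·0.1580 / (0.249·0.1580 + 0.842·0.8420) = 0.039342/0.74831 = 0.0526.
Update on result 2 ('positive'): P(H) ← 0.751·0.0526 / (0.751·0.0526 + 0.158·0.9474) = 0.039484/0.18918 = 0.2087.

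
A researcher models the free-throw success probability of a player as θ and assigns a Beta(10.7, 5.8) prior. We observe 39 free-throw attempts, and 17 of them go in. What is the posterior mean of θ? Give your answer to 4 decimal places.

The binomial likelihood is conjugate to the Beta prior: with 17 successes and 22 failures, the posterior is Beta(10.7+17, 5.8+22) = Beta(27.7, 27.8).
Posterior mean = α/(α+β) = 27.7/55.5 = 0.4991.

Posterior mean ≈ 0.4991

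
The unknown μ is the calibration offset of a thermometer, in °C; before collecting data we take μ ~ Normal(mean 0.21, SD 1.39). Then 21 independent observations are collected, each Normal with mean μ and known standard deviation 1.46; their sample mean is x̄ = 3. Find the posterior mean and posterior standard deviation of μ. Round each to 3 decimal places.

Prior precision 1/τ₀² = 1/1.39² = 0.517572; data precision n/σ² = 21/1.46² = 9.85175.
Posterior precision = 0.517572 + 9.85175 = 10.3693, giving posterior SD = 1/√10.3693 = 0.311.
Posterior mean = (0.517572·0.21 + 9.85175·3) / 10.3693 = 2.861.

Posterior mean ≈ 2.861; posterior SD ≈ 0.311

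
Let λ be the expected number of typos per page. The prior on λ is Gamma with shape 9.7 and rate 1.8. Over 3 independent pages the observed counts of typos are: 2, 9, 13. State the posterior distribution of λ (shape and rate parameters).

Total count ∑xᵢ = 24 over n = 3 pages.
Gamma is conjugate to the Poisson likelihood: posterior is Gamma(shape = 9.7+24 = 33.7, rate = 1.8+3 = 4.8).

Posterior: Gamma(shape=33.7, rate=4.8)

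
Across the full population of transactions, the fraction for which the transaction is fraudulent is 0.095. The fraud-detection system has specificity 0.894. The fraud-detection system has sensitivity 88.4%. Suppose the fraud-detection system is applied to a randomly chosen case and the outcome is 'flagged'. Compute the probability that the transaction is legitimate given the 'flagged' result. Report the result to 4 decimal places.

Write H for 'the transaction is fraudulent'. Prior odds H:¬H = 0.095/0.905 = 0.10497. For the 'flagged' outcome, the likelihood ratio is 0.884/0.106 = 8.3396.
Posterior odds = 0.10497 × 8.3396 = 0.87543, so P(H|E) = 0.87543/(1+0.87543) = 0.4668. Then P(¬H|E) = 1 − 0.4668 = 0.5332.

P(¬H | E) ≈ 0.5332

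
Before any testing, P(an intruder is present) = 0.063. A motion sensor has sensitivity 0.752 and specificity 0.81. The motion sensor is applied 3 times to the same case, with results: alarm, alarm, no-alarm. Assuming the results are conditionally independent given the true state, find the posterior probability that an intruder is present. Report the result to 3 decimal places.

Let H be the event that an intruder is present; start with P(H) = 0.063. P('alarm'|H) = 0.752, P('alarm'|¬H) = 0.19.
Update on result 1 ('alarm'): P(H) ← 0.752·0.0630 / (0.752·0.0630 + 0.19·0.9370) = 0.047376/0.22541 = 0.2102.
Update on result 2 ('alarm'): P(H) ← 0.752·0.2102 / (0.752·0.2102 + 0.19·0.7898) = 0.15806/0.30812 = 0.5130.
Update on result 3 ('no-alarm'): P(H) ← 0.248·0.5130 / (0.248·0.5130 + 0.81·0.4870) = 0.12722/0.52171 = 0.2438.

Posterior P(H) ≈ 0.244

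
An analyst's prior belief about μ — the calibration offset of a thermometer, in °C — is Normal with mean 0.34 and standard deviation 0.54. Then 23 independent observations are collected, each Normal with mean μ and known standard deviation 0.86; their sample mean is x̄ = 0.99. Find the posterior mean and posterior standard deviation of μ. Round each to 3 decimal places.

With known σ, the Normal prior is conjugate. Weight on the data is w = (n/σ²)/(n/σ² + 1/τ₀²) = 31.0979/(31.0979+3.42936) = 0.90068.
Posterior mean = w·x̄ + (1−w)·μ₀ = 0.90068·0.99 + 0.099323·0.34 = 0.925. Posterior variance = 1/(31.0979+3.42936) = 0.0289626, so SD = 0.170.

Posterior mean ≈ 0.925; posterior SD ≈ 0.170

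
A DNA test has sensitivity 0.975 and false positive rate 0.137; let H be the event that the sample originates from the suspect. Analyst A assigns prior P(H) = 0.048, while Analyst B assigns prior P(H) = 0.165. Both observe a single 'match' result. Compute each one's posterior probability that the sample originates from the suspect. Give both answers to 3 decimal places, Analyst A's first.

Analyst A: 0.264; Analyst B: 0.584

P('+'|H) = 0.975, P('+'|¬H) = 0.137.
Analyst A: numerator 0.975·0.048 = 0.046800; evidence = 0.046800+0.137·0.952 = 0.17722; posterior = 0.264.
Analyst B: numerator 0.975·0.165 = 0.16087; evidence = 0.16087+0.137·0.835 = 0.27527; posterior = 0.584.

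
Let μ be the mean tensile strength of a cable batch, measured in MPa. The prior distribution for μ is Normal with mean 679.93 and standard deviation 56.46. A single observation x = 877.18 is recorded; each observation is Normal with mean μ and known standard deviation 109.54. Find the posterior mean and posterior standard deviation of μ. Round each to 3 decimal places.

Prior precision 1/τ₀² = 1/56.46² = 0.00031370; data precision n/σ² = 1/109.54² = 0.00008334.
Posterior precision = 0.00031370 + 0.00008334 = 0.00039704, giving posterior SD = 1/√0.00039704 = 50.186.
Posterior mean = (0.00031370·679.93 + 0.00008334·877.18) / 0.00039704 = 721.333.

Posterior mean ≈ 721.333; posterior SD ≈ 50.186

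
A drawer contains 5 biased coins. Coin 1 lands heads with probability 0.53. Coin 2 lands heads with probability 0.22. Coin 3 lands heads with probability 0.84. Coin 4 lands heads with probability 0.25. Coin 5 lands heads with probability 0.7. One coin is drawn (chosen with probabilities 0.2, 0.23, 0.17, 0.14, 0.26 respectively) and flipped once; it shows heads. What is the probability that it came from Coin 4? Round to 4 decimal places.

P(heads|C1) = 0.53; P(heads|C2) = 0.22; P(heads|C3) = 0.84; P(heads|C4) = 0.25; P(heads|C5) = 0.7.
Prior × likelihood for each source: 0.2·0.53=0.1060, 0.23·0.22=0.05060, 0.17·0.84=0.1428, 0.14·0.25=0.03500, 0.26·0.7=0.1820. Summing gives P(heads) = 0.51640.
P(Coin 4 | heads) = 0.03500 / 0.51640 = 0.0678.

Posterior probability ≈ 0.0678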